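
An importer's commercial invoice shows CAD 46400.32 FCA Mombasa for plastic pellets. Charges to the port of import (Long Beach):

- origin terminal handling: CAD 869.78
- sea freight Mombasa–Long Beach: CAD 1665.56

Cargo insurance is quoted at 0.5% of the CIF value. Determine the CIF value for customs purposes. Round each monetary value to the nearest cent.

Let C be the CIF value. C = FCA price + pre-shipment costs + freight + 0.5% × C
C − 0.5% × C = 46400.32 + 869.78 + 1665.56
0.995 × C = 48935.66
C = 48935.66 / 0.995 = 49181.57
Insurance premium = 0.5% × 49181.57 = 245.91

CIF value: CAD 49181.57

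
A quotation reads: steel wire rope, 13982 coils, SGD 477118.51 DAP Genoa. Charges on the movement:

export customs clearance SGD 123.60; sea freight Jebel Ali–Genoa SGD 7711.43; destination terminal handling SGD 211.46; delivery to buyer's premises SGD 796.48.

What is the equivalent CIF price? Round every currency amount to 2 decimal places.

CIF price: SGD 476110.57

Not relevant to the conversion: freight, export clearance — on the seller under both DAP and CIF; already in the DAP price and stays in the CIF price.
From DAP to CIF, the seller no longer bears: destination terminal, delivery.
CIF price = 477118.51 − 211.46 − 796.48 = 476110.57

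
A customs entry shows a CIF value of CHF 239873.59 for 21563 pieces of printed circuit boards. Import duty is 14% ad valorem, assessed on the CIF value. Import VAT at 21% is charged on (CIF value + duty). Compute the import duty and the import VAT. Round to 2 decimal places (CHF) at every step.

Import duty: CHF 33582.30; import VAT: CHF 57425.74

Import duty = 239873.59 × 14% = 33582.30
VAT base = CIF + duty = 239873.59 + 33582.30 = 273455.89
Import VAT = 273455.89 × 21% = 57425.74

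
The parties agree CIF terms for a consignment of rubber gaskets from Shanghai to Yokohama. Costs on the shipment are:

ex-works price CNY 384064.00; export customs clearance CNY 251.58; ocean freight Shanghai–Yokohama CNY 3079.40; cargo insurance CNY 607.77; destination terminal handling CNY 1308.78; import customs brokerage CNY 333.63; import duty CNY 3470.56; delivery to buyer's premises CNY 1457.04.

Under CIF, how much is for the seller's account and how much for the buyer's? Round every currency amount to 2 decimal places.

Seller: CNY 388002.75; buyer: CNY 6570.01

CIF: the seller pays costs through ocean freight and marine insurance to the destination port.
Seller's account: goods 384064.00 + export clearance 251.58 + freight 3079.40 + insurance 607.77 = 388002.75
Buyer's account: destination terminal 1308.78 + brokerage 333.63 + duty 3470.56 + delivery 1457.04 = 6570.01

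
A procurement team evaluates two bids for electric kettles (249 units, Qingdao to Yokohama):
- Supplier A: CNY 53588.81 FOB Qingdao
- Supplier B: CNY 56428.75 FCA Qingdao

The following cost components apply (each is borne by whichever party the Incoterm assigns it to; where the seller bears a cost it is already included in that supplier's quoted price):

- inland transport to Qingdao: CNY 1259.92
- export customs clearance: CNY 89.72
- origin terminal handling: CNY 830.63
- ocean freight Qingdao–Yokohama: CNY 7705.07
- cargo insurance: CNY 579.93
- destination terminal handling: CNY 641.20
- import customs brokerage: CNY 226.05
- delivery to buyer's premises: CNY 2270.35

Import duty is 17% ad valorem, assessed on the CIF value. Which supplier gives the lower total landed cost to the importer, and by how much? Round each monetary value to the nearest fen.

Supplier A (FOB):
CIF value = FOB price + freight + insurance = 53588.81 + 7705.07 + 579.93 = 61873.81
Import duty = 61873.81 × 17% = 10518.55
Buyer bears (A): 7705.07 + 579.93 + 641.20 + 226.05 + 2270.35 = 11422.60
Landed cost (A) = invoice 53588.81 + 11422.60 + duty 10518.55 = 75529.96
Supplier B (FCA):
CIF value = FCA price + origin terminal + freight + insurance = 56428.75 + 830.63 + 7705.07 + 579.93 = 65544.38
Import duty = 65544.38 × 17% = 11142.54
Buyer bears (B): 830.63 + 7705.07 + 579.93 + 641.20 + 226.05 + 2270.35 = 12253.23
Landed cost (B) = invoice 56428.75 + 12253.23 + duty 11142.54 = 79824.52
Difference = |75529.96 − 79824.52| = 4294.56

Supplier A is cheaper by CNY 4294.56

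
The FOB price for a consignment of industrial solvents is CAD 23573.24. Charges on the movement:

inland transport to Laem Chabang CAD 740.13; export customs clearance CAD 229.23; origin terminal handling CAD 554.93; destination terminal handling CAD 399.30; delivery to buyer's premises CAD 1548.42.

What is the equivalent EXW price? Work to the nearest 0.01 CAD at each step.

Not relevant to the conversion: delivery, destination terminal — on the buyer under both terms; not part of either seller's price.
From FOB to EXW, the seller no longer bears: inland to port, export clearance, origin terminal.
EXW price = 23573.24 − 740.13 − 229.23 − 554.93 = 22048.95

EXW price: CAD 22048.95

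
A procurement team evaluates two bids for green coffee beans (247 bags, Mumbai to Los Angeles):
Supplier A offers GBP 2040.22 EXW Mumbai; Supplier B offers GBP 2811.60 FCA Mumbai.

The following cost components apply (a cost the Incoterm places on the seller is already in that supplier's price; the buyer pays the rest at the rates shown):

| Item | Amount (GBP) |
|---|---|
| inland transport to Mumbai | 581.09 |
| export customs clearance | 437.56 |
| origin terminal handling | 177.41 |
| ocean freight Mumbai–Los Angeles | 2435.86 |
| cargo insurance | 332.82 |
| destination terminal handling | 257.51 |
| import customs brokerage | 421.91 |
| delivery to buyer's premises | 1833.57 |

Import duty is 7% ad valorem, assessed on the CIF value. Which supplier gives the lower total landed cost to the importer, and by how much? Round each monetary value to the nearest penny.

Supplier B is cheaper by GBP 264.58

Supplier A (EXW):
CIF value = EXW price + inland to port + export clearance + origin terminal + freight + insurance = 2040.22 + 581.09 + 437.56 + 177.41 + 2435.86 + 332.82 = 6004.96
Import duty = 6004.96 × 7% = 420.35
Buyer bears (A): 581.09 + 437.56 + 177.41 + 2435.86 + 332.82 + 257.51 + 421.91 + 1833.57 = 6477.73
Landed cost (A) = invoice 2040.22 + 6477.73 + duty 420.35 = 8938.30
Supplier B (FCA):
CIF value = FCA price + origin terminal + freight + insurance = 2811.60 + 177.41 + 2435.86 + 332.82 = 5757.69
Import duty = 5757.69 × 7% = 403.04
Buyer bears (B): 177.41 + 2435.86 + 332.82 + 257.51 + 421.91 + 1833.57 = 5459.08
Landed cost (B) = invoice 2811.60 + 5459.08 + duty 403.04 = 8673.72
Difference = |8938.30 − 8673.72| = 264.58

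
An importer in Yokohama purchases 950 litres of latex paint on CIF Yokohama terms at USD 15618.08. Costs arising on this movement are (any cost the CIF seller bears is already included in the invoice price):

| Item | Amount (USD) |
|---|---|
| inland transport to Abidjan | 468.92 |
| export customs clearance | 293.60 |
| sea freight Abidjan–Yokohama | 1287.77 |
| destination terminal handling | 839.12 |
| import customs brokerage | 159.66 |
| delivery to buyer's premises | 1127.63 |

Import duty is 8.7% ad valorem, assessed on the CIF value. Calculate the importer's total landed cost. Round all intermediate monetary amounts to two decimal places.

CIF: the seller pays costs through ocean freight and marine insurance to the destination port.
Already in the invoice (seller's account under CIF): inland to port, export clearance, freight — exclude.
The CIF price already equals the CIF value: 15618.08
Import duty = 15618.08 × 8.7% = 1358.77
Buyer bears: destination terminal 839.12 + brokerage 159.66 + delivery 1127.63 + duty 1358.77 = 3485.18
Landed cost = invoice 15618.08 + 3485.18 = 19103.26

Total landed cost: USD 19103.26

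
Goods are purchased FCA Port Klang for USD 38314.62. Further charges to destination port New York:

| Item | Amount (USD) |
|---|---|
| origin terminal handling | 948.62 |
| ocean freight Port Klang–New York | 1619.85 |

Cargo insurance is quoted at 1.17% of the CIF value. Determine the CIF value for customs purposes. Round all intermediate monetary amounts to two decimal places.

CIF value: USD 41367.08

Let C be the CIF value. C = FCA price + pre-shipment costs + freight + 1.17% × C
C − 1.17% × C = 38314.62 + 948.62 + 1619.85
0.9883 × C = 40883.09
C = 40883.09 / 0.9883 = 41367.08
Insurance premium = 1.17% × 41367.08 = 483.99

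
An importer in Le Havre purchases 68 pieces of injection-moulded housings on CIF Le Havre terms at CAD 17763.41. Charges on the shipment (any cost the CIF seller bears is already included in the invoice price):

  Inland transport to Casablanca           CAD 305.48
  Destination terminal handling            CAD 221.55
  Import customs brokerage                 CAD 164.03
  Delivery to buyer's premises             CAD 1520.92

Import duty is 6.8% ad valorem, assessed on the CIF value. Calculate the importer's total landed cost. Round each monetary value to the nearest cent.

CIF: the seller pays costs through ocean freight and marine insurance to the destination port.
Already in the invoice (seller's account under CIF): inland to port — exclude.
The CIF price already equals the CIF value: 17763.41
Import duty = 17763.41 × 6.8% = 1207.91
Buyer bears: destination terminal 221.55 + brokerage 164.03 + delivery 1520.92 + duty 1207.91 = 3114.41
Landed cost = invoice 17763.41 + 3114.41 = 20877.82

Total landed cost: CAD 20877.82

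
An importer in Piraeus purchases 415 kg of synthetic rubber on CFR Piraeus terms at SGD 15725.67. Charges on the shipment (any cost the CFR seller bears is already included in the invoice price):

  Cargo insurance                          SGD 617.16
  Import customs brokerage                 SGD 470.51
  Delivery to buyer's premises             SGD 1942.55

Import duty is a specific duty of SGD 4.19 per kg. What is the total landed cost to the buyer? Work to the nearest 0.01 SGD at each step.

Total landed cost: SGD 20494.74

CFR: the seller pays costs through ocean freight to the destination port, but not insurance.
CIF value = CFR price + insurance = 15725.67 + 617.16 = 16342.83
Import duty = 415 × 4.19 = 1738.85
Buyer bears: insurance 617.16 + brokerage 470.51 + delivery 1942.55 + duty 1738.85 = 4769.07
Landed cost = invoice 15725.67 + 4769.07 = 20494.74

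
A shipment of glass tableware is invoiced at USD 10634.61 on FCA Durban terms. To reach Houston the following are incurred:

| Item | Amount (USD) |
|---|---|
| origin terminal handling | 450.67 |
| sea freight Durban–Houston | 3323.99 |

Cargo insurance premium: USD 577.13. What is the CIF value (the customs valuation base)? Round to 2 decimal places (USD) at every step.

CIF = FCA price + pre-shipment costs + freight + insurance
CIF = 10634.61 + 450.67 + 3323.99 + 577.13 = 14986.40

CIF value: USD 14986.40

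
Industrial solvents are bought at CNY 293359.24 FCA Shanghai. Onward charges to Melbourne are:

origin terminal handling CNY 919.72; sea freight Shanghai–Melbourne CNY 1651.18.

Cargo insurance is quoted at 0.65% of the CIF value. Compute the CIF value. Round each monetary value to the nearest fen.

CIF value: CNY 297866.27

Let C be the CIF value. C = FCA price + pre-shipment costs + freight + 0.65% × C
C − 0.65% × C = 293359.24 + 919.72 + 1651.18
0.9935 × C = 295930.14
C = 295930.14 / 0.9935 = 297866.27
Insurance premium = 0.65% × 297866.27 = 1936.13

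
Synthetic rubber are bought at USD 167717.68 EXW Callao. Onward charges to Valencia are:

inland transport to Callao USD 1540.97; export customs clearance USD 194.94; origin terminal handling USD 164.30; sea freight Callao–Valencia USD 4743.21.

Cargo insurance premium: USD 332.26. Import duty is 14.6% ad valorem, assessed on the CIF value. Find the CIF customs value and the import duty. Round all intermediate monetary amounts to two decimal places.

CIF value: USD 174693.36; import duty: USD 25505.23

CIF = EXW price + pre-shipment costs + freight + insurance
CIF = 167717.68 + 1540.97 + 194.94 + 164.30 + 4743.21 + 332.26 = 174693.36
Import duty = 174693.36 × 14.6% = 25505.23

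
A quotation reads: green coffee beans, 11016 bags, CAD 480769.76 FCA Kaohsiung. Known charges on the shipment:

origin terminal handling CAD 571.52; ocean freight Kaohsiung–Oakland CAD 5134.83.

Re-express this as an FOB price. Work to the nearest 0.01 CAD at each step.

Not relevant to the conversion: freight — on the buyer under both terms; not part of either seller's price.
From FCA to FOB, the seller additionally bears: origin terminal.
FOB price = 480769.76 + 571.52 = 481341.28

FOB price: CAD 481341.28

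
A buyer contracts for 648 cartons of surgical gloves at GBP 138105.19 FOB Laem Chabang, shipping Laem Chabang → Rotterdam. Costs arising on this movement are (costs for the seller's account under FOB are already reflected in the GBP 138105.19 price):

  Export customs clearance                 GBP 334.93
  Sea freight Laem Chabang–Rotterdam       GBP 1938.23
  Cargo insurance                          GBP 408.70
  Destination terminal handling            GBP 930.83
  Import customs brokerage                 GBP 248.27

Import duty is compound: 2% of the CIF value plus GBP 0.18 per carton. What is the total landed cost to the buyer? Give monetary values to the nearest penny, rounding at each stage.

Total landed cost: GBP 144556.90

FOB: the seller bears costs until goods are on board at the origin port; the buyer bears freight, insurance and all costs thereafter.
Already in the invoice (seller's account under FOB): export clearance — exclude.
CIF value = FOB price + freight + insurance = 138105.19 + 1938.23 + 408.70 = 140452.12
Ad valorem component: 140452.12 × 2% = 2809.04
Specific component: 648 × 0.18 = 116.64
Import duty = 2809.04 + 116.64 = 2925.68
Buyer bears: freight 1938.23 + insurance 408.70 + destination terminal 930.83 + brokerage 248.27 + duty 2925.68 = 6451.71
Landed cost = invoice 138105.19 + 6451.71 = 144556.90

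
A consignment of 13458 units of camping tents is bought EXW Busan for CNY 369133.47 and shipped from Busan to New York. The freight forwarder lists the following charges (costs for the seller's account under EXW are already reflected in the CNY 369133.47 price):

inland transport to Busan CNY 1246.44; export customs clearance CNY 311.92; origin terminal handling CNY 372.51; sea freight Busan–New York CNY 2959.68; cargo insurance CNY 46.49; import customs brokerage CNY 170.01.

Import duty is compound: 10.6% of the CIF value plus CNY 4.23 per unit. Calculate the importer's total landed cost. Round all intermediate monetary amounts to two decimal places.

Total landed cost: CNY 470819.33

EXW: the seller makes goods available at their premises; the buyer bears all onward costs.
CIF value = EXW price + inland to port + export clearance + origin terminal + freight + insurance = 369133.47 + 1246.44 + 311.92 + 372.51 + 2959.68 + 46.49 = 374070.51
Ad valorem component: 374070.51 × 10.6% = 39651.47
Specific component: 13458 × 4.23 = 56927.34
Import duty = 39651.47 + 56927.34 = 96578.81
Buyer bears: inland to port 1246.44 + export clearance 311.92 + origin terminal 372.51 + freight 2959.68 + insurance 46.49 + brokerage 170.01 + duty 96578.81 = 101685.86
Landed cost = invoice 369133.47 + 101685.86 = 470819.33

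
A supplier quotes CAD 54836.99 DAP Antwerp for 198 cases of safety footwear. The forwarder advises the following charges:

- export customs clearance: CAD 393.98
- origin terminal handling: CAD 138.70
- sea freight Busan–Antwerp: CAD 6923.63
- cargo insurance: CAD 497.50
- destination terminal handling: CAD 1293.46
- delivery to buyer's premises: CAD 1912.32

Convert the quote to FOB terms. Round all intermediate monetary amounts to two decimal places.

Not relevant to the conversion: origin terminal, export clearance — on the seller under both DAP and FOB; already in the DAP price and stays in the FOB price.
From DAP to FOB, the seller no longer bears: freight, insurance, destination terminal, delivery.
FOB price = 54836.99 − 6923.63 − 497.50 − 1293.46 − 1912.32 = 44210.08

FOB price: CAD 44210.08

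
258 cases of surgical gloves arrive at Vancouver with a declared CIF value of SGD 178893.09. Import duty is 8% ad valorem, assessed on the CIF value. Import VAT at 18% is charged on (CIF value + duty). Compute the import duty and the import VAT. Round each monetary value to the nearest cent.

Import duty = 178893.09 × 8% = 14311.45
VAT base = CIF + duty = 178893.09 + 14311.45 = 193204.54
Import VAT = 193204.54 × 18% = 34776.82

Import duty: SGD 14311.45; import VAT: SGD 34776.82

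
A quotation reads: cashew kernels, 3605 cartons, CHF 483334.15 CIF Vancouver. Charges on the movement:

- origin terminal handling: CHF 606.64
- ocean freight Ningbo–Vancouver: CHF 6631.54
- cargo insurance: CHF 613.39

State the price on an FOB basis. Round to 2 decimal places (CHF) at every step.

Not relevant to the conversion: origin terminal — on the seller under both CIF and FOB; already in the CIF price and stays in the FOB price.
From CIF to FOB, the seller no longer bears: freight, insurance.
FOB price = 483334.15 − 6631.54 − 613.39 = 476089.22

FOB price: CHF 476089.22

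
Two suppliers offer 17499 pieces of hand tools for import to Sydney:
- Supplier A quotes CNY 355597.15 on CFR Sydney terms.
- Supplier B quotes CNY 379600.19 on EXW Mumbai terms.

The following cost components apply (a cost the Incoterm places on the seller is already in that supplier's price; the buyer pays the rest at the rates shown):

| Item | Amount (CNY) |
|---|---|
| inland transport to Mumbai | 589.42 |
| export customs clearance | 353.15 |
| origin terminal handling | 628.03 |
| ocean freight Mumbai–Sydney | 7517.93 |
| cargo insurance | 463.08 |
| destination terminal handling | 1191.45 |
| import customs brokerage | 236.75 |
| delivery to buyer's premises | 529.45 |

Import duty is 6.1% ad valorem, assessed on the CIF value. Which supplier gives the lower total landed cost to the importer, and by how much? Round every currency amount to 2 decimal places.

Supplier A is cheaper by CNY 35110.16

Supplier A (CFR):
CIF value = CFR price + insurance = 355597.15 + 463.08 = 356060.23
Import duty = 356060.23 × 6.1% = 21719.67
Buyer bears (A): 463.08 + 1191.45 + 236.75 + 529.45 = 2420.73
Landed cost (A) = invoice 355597.15 + 2420.73 + duty 21719.67 = 379737.55
Supplier B (EXW):
CIF value = EXW price + inland to port + export clearance + origin terminal + freight + insurance = 379600.19 + 589.42 + 353.15 + 628.03 + 7517.93 + 463.08 = 389151.80
Import duty = 389151.80 × 6.1% = 23738.26
Buyer bears (B): 589.42 + 353.15 + 628.03 + 7517.93 + 463.08 + 1191.45 + 236.75 + 529.45 = 11509.26
Landed cost (B) = invoice 379600.19 + 11509.26 + duty 23738.26 = 414847.71
Difference = |379737.55 − 414847.71| = 35110.16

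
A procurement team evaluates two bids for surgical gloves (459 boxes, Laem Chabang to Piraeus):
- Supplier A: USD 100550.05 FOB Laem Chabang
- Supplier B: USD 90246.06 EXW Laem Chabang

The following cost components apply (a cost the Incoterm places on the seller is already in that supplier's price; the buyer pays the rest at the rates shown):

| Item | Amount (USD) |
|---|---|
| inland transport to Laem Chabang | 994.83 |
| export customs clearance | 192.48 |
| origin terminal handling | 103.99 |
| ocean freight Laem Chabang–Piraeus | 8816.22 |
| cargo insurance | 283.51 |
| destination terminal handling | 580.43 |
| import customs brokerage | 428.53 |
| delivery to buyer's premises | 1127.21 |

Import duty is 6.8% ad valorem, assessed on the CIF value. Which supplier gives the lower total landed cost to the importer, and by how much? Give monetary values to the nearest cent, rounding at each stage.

Supplier A (FOB):
CIF value = FOB price + freight + insurance = 100550.05 + 8816.22 + 283.51 = 109649.78
Import duty = 109649.78 × 6.8% = 7456.19
Buyer bears (A): 8816.22 + 283.51 + 580.43 + 428.53 + 1127.21 = 11235.90
Landed cost (A) = invoice 100550.05 + 11235.90 + duty 7456.19 = 119242.14
Supplier B (EXW):
CIF value = EXW price + inland to port + export clearance + origin terminal + freight + insurance = 90246.06 + 994.83 + 192.48 + 103.99 + 8816.22 + 283.51 = 100637.09
Import duty = 100637.09 × 6.8% = 6843.32
Buyer bears (B): 994.83 + 192.48 + 103.99 + 8816.22 + 283.51 + 580.43 + 428.53 + 1127.21 = 12527.20
Landed cost (B) = invoice 90246.06 + 12527.20 + duty 6843.32 = 109616.58
Difference = |119242.14 − 109616.58| = 9625.56

Supplier B is cheaper by USD 9625.56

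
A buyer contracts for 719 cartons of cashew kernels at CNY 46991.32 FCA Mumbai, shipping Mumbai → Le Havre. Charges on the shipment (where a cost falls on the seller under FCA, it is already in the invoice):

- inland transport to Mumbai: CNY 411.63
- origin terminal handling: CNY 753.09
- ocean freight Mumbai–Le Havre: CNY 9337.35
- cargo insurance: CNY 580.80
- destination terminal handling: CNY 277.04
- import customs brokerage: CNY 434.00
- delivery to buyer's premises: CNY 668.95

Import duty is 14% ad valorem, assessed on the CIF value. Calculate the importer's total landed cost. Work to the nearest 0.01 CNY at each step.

Total landed cost: CNY 67115.31

FCA: the seller delivers export-cleared goods to the carrier; the buyer bears costs from that point.
Already in the invoice (seller's account under FCA): inland to port — exclude.
CIF value = FCA price + origin terminal + freight + insurance = 46991.32 + 753.09 + 9337.35 + 580.80 = 57662.56
Import duty = 57662.56 × 14% = 8072.76
Buyer bears: origin terminal 753.09 + freight 9337.35 + insurance 580.80 + destination terminal 277.04 + brokerage 434.00 + delivery 668.95 + duty 8072.76 = 20123.99
Landed cost = invoice 46991.32 + 20123.99 = 67115.31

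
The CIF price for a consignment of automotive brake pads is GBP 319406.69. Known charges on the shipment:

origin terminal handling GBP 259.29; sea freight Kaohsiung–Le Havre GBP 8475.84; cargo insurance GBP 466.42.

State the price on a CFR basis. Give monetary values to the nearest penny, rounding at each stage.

CFR price: GBP 318940.27

Not relevant to the conversion: origin terminal, freight — on the seller under both CIF and CFR; already in the CIF price and stays in the CFR price.
From CIF to CFR, the seller no longer bears: insurance.
CFR price = 319406.69 − 466.42 = 318940.27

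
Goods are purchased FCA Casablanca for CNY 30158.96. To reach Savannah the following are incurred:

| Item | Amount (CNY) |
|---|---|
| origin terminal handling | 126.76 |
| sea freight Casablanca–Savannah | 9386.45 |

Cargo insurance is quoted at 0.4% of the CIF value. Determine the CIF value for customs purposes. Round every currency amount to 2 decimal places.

Let C be the CIF value. C = FCA price + pre-shipment costs + freight + 0.4% × C
C − 0.4% × C = 30158.96 + 126.76 + 9386.45
0.996 × C = 39672.17
C = 39672.17 / 0.996 = 39831.50
Insurance premium = 0.4% × 39831.50 = 159.33

CIF value: CNY 39831.50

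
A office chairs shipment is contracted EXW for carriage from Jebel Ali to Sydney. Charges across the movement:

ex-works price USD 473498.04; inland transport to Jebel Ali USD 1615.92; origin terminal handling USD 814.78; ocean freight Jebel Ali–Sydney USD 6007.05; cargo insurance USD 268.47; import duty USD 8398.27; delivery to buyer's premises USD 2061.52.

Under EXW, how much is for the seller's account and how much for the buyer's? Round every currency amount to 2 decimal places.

Seller: USD 473498.04; buyer: USD 19166.01

EXW: the seller makes goods available at their premises; the buyer bears all onward costs.
Seller's account: goods 473498.04 = 473498.04
Buyer's account: inland to port 1615.92 + origin terminal 814.78 + freight 6007.05 + insurance 268.47 + duty 8398.27 + delivery 2061.52 = 19166.01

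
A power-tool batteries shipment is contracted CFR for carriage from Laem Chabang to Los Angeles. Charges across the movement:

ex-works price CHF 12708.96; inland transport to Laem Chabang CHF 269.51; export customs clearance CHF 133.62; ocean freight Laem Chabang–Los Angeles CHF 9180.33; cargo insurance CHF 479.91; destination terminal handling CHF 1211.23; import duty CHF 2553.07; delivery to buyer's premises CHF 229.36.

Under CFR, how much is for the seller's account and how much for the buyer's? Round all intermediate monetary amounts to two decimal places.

Seller: CHF 22292.42; buyer: CHF 4473.57

CFR: the seller pays costs through ocean freight to the destination port, but not insurance.
Seller's account: goods 12708.96 + inland to port 269.51 + export clearance 133.62 + freight 9180.33 = 22292.42
Buyer's account: insurance 479.91 + destination terminal 1211.23 + duty 2553.07 + delivery 229.36 = 4473.57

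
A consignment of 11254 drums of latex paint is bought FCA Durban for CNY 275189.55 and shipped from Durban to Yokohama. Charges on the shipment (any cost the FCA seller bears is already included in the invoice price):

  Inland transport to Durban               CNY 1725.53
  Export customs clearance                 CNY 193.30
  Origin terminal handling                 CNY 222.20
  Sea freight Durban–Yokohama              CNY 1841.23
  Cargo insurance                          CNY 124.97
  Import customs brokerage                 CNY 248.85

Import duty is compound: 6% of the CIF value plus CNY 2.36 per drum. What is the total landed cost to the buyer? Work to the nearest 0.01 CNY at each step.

FCA: the seller delivers export-cleared goods to the carrier; the buyer bears costs from that point.
Already in the invoice (seller's account under FCA): inland to port, export clearance — exclude.
CIF value = FCA price + origin terminal + freight + insurance = 275189.55 + 222.20 + 1841.23 + 124.97 = 277377.95
Ad valorem component: 277377.95 × 6% = 16642.68
Specific component: 11254 × 2.36 = 26559.44
Import duty = 16642.68 + 26559.44 = 43202.12
Buyer bears: origin terminal 222.20 + freight 1841.23 + insurance 124.97 + brokerage 248.85 + duty 43202.12 = 45639.37
Landed cost = invoice 275189.55 + 45639.37 = 320828.92

Total landed cost: CNY 320828.92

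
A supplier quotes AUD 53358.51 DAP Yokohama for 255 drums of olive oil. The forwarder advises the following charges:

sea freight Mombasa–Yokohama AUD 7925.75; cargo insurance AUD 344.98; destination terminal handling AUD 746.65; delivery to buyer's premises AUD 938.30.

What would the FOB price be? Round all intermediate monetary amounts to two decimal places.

From DAP to FOB, the seller no longer bears: freight, insurance, destination terminal, delivery.
FOB price = 53358.51 − 7925.75 − 344.98 − 746.65 − 938.30 = 43402.83

FOB price: AUD 43402.83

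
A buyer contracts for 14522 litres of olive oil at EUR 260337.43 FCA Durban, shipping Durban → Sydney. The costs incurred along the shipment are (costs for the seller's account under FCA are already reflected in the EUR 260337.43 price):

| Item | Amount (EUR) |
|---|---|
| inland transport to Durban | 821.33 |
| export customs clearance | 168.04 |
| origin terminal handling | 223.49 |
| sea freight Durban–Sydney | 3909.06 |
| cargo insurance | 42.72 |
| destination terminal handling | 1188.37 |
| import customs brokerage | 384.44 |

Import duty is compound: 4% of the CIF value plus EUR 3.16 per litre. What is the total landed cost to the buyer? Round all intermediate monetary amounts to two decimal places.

FCA: the seller delivers export-cleared goods to the carrier; the buyer bears costs from that point.
Already in the invoice (seller's account under FCA): inland to port, export clearance — exclude.
CIF value = FCA price + origin terminal + freight + insurance = 260337.43 + 223.49 + 3909.06 + 42.72 = 264512.70
Ad valorem component: 264512.70 × 4% = 10580.51
Specific component: 14522 × 3.16 = 45889.52
Import duty = 10580.51 + 45889.52 = 56470.03
Buyer bears: origin terminal 223.49 + freight 3909.06 + insurance 42.72 + destination terminal 1188.37 + brokerage 384.44 + duty 56470.03 = 62218.11
Landed cost = invoice 260337.43 + 62218.11 = 322555.54

Total landed cost: EUR 322555.54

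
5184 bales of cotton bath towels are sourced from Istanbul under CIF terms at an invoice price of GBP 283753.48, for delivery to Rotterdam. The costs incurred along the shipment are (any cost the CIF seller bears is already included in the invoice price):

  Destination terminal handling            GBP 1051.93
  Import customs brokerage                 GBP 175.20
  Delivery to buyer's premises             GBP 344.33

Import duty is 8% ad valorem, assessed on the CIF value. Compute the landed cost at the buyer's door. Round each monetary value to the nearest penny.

CIF: the seller pays costs through ocean freight and marine insurance to the destination port.
The CIF price already equals the CIF value: 283753.48
Import duty = 283753.48 × 8% = 22700.28
Buyer bears: destination terminal 1051.93 + brokerage 175.20 + delivery 344.33 + duty 22700.28 = 24271.74
Landed cost = invoice 283753.48 + 24271.74 = 308025.22

Total landed cost: GBP 308025.22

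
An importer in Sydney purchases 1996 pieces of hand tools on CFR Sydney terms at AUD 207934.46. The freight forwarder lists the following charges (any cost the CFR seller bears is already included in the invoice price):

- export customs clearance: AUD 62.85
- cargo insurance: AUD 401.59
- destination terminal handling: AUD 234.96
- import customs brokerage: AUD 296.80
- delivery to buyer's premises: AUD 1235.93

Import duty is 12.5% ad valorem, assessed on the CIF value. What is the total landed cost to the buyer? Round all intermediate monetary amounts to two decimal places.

Total landed cost: AUD 236145.75

CFR: the seller pays costs through ocean freight to the destination port, but not insurance.
Already in the invoice (seller's account under CFR): export clearance — exclude.
CIF value = CFR price + insurance = 207934.46 + 401.59 = 208336.05
Import duty = 208336.05 × 12.5% = 26042.01
Buyer bears: insurance 401.59 + destination terminal 234.96 + brokerage 296.80 + delivery 1235.93 + duty 26042.01 = 28211.29
Landed cost = invoice 207934.46 + 28211.29 = 236145.75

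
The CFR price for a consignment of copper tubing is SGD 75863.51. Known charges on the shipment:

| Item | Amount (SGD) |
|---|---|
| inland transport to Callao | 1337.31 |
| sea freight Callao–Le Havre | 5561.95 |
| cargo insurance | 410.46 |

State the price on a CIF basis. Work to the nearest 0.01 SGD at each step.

CIF price: SGD 76273.97

Not relevant to the conversion: freight, inland to port — on the seller under both CFR and CIF; already in the CFR price and stays in the CIF price.
From CFR to CIF, the seller additionally bears: insurance.
CIF price = 75863.51 + 410.46 = 76273.97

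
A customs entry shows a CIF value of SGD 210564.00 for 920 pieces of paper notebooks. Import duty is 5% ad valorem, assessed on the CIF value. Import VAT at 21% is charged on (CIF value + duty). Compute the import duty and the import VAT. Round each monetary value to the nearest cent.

Import duty = 210564.00 × 5% = 10528.20
VAT base = CIF + duty = 210564.00 + 10528.20 = 221092.20
Import VAT = 221092.20 × 21% = 46429.36

Import duty: SGD 10528.20; import VAT: SGD 46429.36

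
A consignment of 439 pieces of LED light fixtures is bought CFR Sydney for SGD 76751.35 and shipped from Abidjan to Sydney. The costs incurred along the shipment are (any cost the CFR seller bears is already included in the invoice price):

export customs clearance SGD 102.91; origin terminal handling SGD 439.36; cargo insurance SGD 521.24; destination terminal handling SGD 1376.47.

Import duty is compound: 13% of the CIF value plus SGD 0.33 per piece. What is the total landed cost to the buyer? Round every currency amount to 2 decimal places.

Total landed cost: SGD 88839.37

CFR: the seller pays costs through ocean freight to the destination port, but not insurance.
Already in the invoice (seller's account under CFR): export clearance, origin terminal — exclude.
CIF value = CFR price + insurance = 76751.35 + 521.24 = 77272.59
Ad valorem component: 77272.59 × 13% = 10045.44
Specific component: 439 × 0.33 = 144.87
Import duty = 10045.44 + 144.87 = 10190.31
Buyer bears: insurance 521.24 + destination terminal 1376.47 + duty 10190.31 = 12088.02
Landed cost = invoice 76751.35 + 12088.02 = 88839.37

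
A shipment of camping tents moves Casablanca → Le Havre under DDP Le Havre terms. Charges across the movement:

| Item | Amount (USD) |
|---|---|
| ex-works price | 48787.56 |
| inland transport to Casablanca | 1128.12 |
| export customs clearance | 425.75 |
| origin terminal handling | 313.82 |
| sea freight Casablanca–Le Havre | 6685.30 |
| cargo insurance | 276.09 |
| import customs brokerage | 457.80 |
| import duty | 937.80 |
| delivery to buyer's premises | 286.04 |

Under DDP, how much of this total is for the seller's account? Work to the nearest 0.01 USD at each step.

DDP: the seller bears all costs including import duty.
Seller's account: goods 48787.56 + inland to port 1128.12 + export clearance 425.75 + origin terminal 313.82 + freight 6685.30 + insurance 276.09 + brokerage 457.80 + duty 937.80 + delivery 286.04 = 59298.28
Buyer's account: 0.00

Seller's account: USD 59298.28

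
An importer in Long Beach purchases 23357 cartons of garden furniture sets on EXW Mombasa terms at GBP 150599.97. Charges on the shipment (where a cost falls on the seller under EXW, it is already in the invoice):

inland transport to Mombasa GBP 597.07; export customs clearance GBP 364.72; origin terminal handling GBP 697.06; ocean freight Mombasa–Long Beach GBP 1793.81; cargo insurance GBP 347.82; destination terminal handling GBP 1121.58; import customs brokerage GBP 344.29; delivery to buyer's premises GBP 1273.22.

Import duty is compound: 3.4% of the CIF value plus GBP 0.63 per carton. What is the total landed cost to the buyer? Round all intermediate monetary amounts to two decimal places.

Total landed cost: GBP 177104.07

EXW: the seller makes goods available at their premises; the buyer bears all onward costs.
CIF value = EXW price + inland to port + export clearance + origin terminal + freight + insurance = 150599.97 + 597.07 + 364.72 + 697.06 + 1793.81 + 347.82 = 154400.45
Ad valorem component: 154400.45 × 3.4% = 5249.62
Specific component: 23357 × 0.63 = 14714.91
Import duty = 5249.62 + 14714.91 = 19964.53
Buyer bears: inland to port 597.07 + export clearance 364.72 + origin terminal 697.06 + freight 1793.81 + insurance 347.82 + destination terminal 1121.58 + brokerage 344.29 + delivery 1273.22 + duty 19964.53 = 26504.10
Landed cost = invoice 150599.97 + 26504.10 = 177104.07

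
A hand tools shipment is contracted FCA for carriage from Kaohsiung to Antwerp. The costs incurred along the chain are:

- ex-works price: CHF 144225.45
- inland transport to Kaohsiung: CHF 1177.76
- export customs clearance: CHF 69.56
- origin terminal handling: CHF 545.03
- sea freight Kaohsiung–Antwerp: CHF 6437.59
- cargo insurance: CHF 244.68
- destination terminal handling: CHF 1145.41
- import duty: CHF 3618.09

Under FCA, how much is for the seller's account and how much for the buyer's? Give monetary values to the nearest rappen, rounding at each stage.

FCA: the seller delivers export-cleared goods to the carrier; the buyer bears costs from that point.
Seller's account: goods 144225.45 + inland to port 1177.76 + export clearance 69.56 = 145472.77
Buyer's account: origin terminal 545.03 + freight 6437.59 + insurance 244.68 + destination terminal 1145.41 + duty 3618.09 = 11990.80

Seller: CHF 145472.77; buyer: CHF 11990.80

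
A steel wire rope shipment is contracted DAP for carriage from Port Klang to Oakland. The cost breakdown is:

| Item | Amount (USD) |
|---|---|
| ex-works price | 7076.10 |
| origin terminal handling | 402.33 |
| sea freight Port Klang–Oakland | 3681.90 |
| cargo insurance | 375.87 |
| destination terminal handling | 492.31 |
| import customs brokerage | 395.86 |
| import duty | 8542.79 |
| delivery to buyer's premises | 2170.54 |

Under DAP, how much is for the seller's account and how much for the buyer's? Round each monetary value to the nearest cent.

Seller: USD 14199.05; buyer: USD 8938.65

DAP: the seller bears all costs to the named destination except import duty and clearance.
Seller's account: goods 7076.10 + origin terminal 402.33 + freight 3681.90 + insurance 375.87 + destination terminal 492.31 + delivery 2170.54 = 14199.05
Buyer's account: brokerage 395.86 + duty 8542.79 = 8938.65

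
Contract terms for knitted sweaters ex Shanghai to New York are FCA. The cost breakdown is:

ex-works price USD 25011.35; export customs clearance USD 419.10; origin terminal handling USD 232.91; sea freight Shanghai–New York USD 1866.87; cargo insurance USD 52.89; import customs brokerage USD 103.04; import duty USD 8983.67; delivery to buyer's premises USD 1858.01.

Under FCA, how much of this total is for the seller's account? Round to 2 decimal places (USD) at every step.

Seller's account: USD 25430.45

FCA: the seller delivers export-cleared goods to the carrier; the buyer bears costs from that point.
Seller's account: goods 25011.35 + export clearance 419.10 = 25430.45
Buyer's account: origin terminal 232.91 + freight 1866.87 + insurance 52.89 + brokerage 103.04 + duty 8983.67 + delivery 1858.01 = 13097.39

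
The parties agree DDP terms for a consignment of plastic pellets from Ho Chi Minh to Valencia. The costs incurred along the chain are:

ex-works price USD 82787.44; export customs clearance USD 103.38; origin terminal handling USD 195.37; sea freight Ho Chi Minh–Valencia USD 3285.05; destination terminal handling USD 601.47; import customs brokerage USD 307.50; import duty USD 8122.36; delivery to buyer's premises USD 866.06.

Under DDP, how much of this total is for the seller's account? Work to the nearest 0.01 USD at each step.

DDP: the seller bears all costs including import duty.
Seller's account: goods 82787.44 + export clearance 103.38 + origin terminal 195.37 + freight 3285.05 + destination terminal 601.47 + brokerage 307.50 + duty 8122.36 + delivery 866.06 = 96268.63
Buyer's account: 0.00

Seller's account: USD 96268.63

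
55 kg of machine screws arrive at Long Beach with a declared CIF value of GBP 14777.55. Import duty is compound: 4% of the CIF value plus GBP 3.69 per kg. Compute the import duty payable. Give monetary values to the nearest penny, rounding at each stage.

Import duty: GBP 794.05

Ad valorem component: 14777.55 × 4% = 591.10
Specific component: 55 × 3.69 = 202.95
Import duty = 591.10 + 202.95 = 794.05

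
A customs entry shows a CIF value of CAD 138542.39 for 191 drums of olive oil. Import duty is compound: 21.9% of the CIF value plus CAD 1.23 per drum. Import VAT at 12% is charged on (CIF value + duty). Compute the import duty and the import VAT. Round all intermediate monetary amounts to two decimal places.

Ad valorem component: 138542.39 × 21.9% = 30340.78
Specific component: 191 × 1.23 = 234.93
Import duty = 30340.78 + 234.93 = 30575.71
VAT base = CIF + duty = 138542.39 + 30575.71 = 169118.10
Import VAT = 169118.10 × 12% = 20294.17

Import duty: CAD 30575.71; import VAT: CAD 20294.17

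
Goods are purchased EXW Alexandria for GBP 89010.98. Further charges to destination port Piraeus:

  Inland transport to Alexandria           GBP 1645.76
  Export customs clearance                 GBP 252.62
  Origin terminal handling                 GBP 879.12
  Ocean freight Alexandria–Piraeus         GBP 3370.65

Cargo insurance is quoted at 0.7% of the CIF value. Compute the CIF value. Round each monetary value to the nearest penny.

Let C be the CIF value. C = EXW price + pre-shipment costs + freight + 0.7% × C
C − 0.7% × C = 89010.98 + 1645.76 + 252.62 + 879.12 + 3370.65
0.993 × C = 95159.13
C = 95159.13 / 0.993 = 95829.94
Insurance premium = 0.7% × 95829.94 = 670.81

CIF value: GBP 95829.94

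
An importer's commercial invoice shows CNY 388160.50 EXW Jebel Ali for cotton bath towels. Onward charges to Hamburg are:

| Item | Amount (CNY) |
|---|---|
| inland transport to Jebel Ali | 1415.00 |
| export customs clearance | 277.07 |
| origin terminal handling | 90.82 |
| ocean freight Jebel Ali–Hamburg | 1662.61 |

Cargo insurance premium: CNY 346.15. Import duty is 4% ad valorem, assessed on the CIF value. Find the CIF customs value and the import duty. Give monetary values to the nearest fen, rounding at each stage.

CIF = EXW price + pre-shipment costs + freight + insurance
CIF = 388160.50 + 1415.00 + 277.07 + 90.82 + 1662.61 + 346.15 = 391952.15
Import duty = 391952.15 × 4% = 15678.09

CIF value: CNY 391952.15; import duty: CNY 15678.09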